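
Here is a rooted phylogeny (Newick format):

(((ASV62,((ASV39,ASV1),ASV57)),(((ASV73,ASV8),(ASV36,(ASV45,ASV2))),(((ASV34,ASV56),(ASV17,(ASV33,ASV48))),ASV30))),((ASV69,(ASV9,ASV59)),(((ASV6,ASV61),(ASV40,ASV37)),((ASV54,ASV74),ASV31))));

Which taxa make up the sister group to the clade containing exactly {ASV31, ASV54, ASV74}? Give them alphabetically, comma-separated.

ASV37, ASV40, ASV6, ASV61

The clade containing exactly {ASV31, ASV54, ASV74} attaches to the tree at the node subtending (((ASV6,ASV61),(ASV40,ASV37)),((ASV54,ASV74),ASV31)).
The other lineage descending from that same node — the sister group — is ((ASV6,ASV61),(ASV40,ASV37)); its 4 tips in alphabetical order are the answer.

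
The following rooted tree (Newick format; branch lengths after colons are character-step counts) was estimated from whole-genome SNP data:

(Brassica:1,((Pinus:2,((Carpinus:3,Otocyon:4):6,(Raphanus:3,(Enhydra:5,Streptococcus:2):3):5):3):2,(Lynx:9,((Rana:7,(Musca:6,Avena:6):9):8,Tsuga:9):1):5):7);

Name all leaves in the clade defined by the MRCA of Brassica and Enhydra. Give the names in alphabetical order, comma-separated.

Avena, Brassica, Carpinus, Enhydra, Lynx, Musca, Otocyon, Pinus, Rana, Raphanus, Streptococcus, Tsuga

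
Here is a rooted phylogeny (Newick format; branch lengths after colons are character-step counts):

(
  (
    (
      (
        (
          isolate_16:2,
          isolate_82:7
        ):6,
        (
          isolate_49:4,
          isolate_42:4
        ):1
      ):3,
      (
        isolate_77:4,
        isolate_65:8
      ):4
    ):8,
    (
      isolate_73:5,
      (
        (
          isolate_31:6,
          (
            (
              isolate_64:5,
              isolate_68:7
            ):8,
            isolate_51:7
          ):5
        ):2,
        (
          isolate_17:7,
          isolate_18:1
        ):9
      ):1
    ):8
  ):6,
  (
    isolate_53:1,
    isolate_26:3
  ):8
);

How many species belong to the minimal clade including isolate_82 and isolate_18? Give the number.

13

The MRCA of isolate_82 and isolate_18 is the node subtending ((((isolate_16,isolate_82),(isolate_49,isolate_42)),(isolate_77,isolate_65)),(isolate_73,((isolate_31,((isolate_64,isolate_68),isolate_51)),(isolate_17,isolate_18)))).
That clade contains 13 terminal taxa: isolate_16, isolate_17, isolate_18, isolate_31, isolate_42, isolate_49, isolate_51, isolate_64, isolate_65, isolate_68, isolate_73, isolate_77, isolate_82.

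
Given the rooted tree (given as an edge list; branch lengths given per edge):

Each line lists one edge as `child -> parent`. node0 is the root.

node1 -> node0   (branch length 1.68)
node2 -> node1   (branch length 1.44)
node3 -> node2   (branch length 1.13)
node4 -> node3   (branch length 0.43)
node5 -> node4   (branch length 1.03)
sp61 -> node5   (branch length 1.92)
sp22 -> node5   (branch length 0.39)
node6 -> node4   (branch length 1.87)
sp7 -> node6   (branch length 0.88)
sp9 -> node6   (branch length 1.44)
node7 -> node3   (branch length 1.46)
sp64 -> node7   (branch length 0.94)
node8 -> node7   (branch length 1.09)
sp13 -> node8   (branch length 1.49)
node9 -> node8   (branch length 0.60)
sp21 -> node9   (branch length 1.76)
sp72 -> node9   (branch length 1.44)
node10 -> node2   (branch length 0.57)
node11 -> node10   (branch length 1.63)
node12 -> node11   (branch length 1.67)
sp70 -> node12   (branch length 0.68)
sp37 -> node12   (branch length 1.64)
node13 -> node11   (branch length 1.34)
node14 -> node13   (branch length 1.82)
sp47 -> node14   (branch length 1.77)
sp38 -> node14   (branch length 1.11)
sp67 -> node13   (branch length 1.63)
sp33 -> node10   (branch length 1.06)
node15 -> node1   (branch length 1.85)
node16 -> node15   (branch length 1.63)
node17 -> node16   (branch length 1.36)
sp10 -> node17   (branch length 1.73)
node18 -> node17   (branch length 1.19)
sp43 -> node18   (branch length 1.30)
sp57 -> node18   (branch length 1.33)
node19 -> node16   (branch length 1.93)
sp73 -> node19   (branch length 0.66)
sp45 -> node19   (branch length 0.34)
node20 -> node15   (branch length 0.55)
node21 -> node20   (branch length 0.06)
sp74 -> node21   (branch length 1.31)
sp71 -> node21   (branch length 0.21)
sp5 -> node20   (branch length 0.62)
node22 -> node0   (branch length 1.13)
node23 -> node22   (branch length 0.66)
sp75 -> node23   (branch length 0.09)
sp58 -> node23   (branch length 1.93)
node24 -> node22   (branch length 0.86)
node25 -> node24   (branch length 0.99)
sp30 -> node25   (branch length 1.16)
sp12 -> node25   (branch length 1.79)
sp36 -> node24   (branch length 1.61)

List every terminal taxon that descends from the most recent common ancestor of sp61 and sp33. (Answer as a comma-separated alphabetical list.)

sp13, sp21, sp22, sp33, sp37, sp38, sp47, sp61, sp64, sp67, sp7, sp70, sp72, sp9

Tracing sp61: it sits inside (sp61,sp22).
Tracing sp33: it sits inside (((sp70,sp37),((sp47,sp38),sp67)),sp33).
The smallest clade enclosing both is ((((sp61,sp22),(sp7,sp9)),(sp64,(sp13,(sp21,sp72)))),(((sp70,sp37),((sp47,sp38),sp67)),sp33)); the answer is its 14 terminal taxa in alphabetical order.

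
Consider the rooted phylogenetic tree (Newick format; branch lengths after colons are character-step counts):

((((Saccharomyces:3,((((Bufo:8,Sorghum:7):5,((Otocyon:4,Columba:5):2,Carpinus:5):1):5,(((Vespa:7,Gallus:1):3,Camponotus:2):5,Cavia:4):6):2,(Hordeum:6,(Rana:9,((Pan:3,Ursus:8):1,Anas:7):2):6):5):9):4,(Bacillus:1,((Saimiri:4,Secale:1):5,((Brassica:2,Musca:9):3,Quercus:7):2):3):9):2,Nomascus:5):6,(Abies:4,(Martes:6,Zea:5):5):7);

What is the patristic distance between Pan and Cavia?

29

The path runs Pan → … → MRCA → … → Cavia; the MRCA is the node subtending ((((Bufo,Sorghum),((Otocyon,Columba),Carpinus)),(((Vespa,Gallus),Camponotus),Cavia)),(Hordeum,(Rana,((Pan,Ursus),Anas)))).
Branch lengths along that path: 3 + 1 + 2 + 6 + 5 + 2 + 6 + 4 = 29.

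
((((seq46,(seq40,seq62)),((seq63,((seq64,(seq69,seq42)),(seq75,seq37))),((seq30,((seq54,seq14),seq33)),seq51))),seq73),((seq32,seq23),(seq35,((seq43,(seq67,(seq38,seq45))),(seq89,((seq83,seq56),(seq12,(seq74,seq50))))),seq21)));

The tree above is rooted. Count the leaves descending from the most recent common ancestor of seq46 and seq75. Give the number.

14

The MRCA of seq46 and seq75 is the node subtending ((seq46,(seq40,seq62)),((seq63,((seq64,(seq69,seq42)),(seq75,seq37))),((seq30,((seq54,seq14),seq33)),seq51))).
That clade contains 14 terminal taxa: seq14, seq30, seq33, seq37, seq40, seq42, seq46, seq51, seq54, seq62, seq63, seq64, seq69, seq75.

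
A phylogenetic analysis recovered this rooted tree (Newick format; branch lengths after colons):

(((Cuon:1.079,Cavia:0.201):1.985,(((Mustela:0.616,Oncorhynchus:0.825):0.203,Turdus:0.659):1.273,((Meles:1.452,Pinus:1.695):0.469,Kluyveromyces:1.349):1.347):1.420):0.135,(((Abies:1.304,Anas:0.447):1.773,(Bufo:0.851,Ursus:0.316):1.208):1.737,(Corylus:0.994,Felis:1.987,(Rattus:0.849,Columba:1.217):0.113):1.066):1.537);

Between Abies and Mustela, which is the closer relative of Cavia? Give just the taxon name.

The MRCA of Cavia and Mustela subtends ((Cuon,Cavia),(((Mustela,Oncorhynchus),Turdus),((Meles,Pinus),Kluyveromyces))) (8 taxa).
The MRCA of Cavia and Abies is the root, subtending the entire tree (16 taxa).
The first is nested inside the second, so Cavia shares a more recent common ancestor with Mustela.

Mustela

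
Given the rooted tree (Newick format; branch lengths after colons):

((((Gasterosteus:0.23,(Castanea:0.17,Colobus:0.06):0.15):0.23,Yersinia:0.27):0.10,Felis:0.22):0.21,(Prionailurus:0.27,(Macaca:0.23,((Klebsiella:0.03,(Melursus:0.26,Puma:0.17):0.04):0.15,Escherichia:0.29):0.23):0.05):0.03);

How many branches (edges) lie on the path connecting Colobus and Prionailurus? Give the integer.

7

The MRCA of Colobus and Prionailurus is the root of the tree.
From Colobus up to that node: 5 branches. From Prionailurus up to the same node: 2 branches. Total: 5 + 2 = 7.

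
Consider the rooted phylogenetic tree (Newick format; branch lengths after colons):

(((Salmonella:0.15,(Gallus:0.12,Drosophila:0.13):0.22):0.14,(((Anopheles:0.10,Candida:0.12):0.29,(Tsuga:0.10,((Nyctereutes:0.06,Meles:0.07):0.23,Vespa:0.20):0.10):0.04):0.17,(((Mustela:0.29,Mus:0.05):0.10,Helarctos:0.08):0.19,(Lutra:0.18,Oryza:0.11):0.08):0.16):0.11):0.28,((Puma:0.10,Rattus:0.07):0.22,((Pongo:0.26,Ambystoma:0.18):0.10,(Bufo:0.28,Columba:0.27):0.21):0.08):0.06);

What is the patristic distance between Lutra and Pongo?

1.31

The path runs Lutra → … → MRCA → … → Pongo; the MRCA is the root of the tree.
Branch lengths along that path: 0.18 + 0.08 + 0.16 + 0.11 + 0.28 + 0.06 + 0.08 + 0.10 + 0.26 = 1.31.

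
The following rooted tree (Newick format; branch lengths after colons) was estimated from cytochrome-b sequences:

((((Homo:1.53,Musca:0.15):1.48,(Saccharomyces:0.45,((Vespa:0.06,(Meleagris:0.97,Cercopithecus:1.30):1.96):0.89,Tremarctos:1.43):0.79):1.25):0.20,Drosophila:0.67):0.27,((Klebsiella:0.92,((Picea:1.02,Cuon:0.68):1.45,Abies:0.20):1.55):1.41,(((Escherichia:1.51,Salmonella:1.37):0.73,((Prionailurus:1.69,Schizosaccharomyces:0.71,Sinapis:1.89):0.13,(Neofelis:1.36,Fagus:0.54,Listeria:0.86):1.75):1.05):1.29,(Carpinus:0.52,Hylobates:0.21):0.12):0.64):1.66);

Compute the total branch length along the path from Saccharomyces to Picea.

The path runs Saccharomyces → … → MRCA → … → Picea; the MRCA is the root of the tree.
Branch lengths along that path: 0.45 + 1.25 + 0.20 + 0.27 + 1.66 + 1.41 + 1.55 + 1.45 + 1.02 = 9.26.

9.26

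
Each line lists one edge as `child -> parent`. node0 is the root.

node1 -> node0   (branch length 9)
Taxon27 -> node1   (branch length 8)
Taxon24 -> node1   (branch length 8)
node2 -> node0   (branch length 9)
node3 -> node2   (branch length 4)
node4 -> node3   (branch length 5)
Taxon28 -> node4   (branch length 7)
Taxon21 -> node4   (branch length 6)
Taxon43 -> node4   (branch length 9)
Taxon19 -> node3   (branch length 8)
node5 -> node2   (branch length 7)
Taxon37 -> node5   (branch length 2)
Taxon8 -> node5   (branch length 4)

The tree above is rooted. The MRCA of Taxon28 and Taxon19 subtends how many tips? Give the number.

4

The MRCA of Taxon28 and Taxon19 is the node subtending ((Taxon28,Taxon21,Taxon43),Taxon19).
That clade contains 4 terminal taxa: Taxon19, Taxon21, Taxon28, Taxon43.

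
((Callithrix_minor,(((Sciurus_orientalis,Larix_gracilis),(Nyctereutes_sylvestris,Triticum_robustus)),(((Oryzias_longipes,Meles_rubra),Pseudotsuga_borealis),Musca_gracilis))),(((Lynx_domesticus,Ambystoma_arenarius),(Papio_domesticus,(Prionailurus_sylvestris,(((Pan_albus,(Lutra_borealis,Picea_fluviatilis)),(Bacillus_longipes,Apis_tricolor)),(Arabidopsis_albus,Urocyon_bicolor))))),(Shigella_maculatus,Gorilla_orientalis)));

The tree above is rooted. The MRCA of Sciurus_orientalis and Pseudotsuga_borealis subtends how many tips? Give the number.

8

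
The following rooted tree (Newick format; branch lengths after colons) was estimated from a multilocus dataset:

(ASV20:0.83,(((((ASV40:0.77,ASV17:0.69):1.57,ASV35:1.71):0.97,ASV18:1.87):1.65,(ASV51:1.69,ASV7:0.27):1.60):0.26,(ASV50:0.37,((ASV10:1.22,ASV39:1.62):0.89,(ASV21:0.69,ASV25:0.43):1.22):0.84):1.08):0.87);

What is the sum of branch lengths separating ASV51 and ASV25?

7.12

The path runs ASV51 → … → MRCA → … → ASV25; the MRCA is the node subtending (((((ASV40,ASV17),ASV35),ASV18),(ASV51,ASV7)),(ASV50,((ASV10,ASV39),(ASV21,ASV25)))).
Branch lengths along that path: 1.69 + 1.60 + 0.26 + 1.08 + 0.84 + 1.22 + 0.43 = 7.12.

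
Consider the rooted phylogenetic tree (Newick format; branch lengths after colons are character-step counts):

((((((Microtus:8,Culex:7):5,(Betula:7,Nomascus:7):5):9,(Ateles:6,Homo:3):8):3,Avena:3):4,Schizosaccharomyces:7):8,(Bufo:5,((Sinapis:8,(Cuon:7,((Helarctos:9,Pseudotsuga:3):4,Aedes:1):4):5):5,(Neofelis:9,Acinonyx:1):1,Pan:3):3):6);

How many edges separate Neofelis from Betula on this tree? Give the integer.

10

The MRCA of Neofelis and Betula is the root of the tree.
From Neofelis up to that node: 4 branches. From Betula up to the same node: 6 branches. Total: 4 + 6 = 10.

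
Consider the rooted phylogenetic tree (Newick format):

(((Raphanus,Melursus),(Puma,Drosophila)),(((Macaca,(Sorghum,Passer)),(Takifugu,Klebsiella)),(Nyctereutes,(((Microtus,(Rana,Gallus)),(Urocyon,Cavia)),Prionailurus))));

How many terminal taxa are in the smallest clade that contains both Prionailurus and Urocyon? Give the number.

6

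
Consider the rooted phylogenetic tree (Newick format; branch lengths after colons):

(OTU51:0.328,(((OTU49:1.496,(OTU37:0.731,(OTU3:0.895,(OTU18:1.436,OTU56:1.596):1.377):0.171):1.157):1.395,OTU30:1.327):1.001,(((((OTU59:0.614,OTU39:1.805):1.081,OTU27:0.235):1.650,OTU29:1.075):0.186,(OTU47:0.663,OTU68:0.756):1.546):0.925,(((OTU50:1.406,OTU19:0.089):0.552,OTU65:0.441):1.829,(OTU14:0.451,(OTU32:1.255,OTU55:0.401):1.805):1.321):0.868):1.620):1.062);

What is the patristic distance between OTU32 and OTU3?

11.488

The path runs OTU32 → … → MRCA → … → OTU3; the MRCA is the node subtending (((OTU49,(OTU37,(OTU3,(OTU18,OTU56)))),OTU30),(((((OTU59,OTU39),OTU27),OTU29),(OTU47,OTU68)),(((OTU50,OTU19),OTU65),(OTU14,(OTU32,OTU55))))).
Branch lengths along that path: 1.255 + 1.805 + 1.321 + 0.868 + 1.620 + 1.001 + 1.395 + 1.157 + 0.171 + 0.895 = 11.488.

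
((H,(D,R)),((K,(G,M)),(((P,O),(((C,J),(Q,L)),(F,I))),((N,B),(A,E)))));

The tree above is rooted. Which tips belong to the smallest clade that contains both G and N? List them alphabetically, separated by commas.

Tracing G: it sits inside (G,M).
Tracing N: it sits inside (N,B).
The smallest clade enclosing both is ((K,(G,M)),(((P,O),(((C,J),(Q,L)),(F,I))),((N,B),(A,E)))); the answer is its 15 terminal taxa in alphabetical order.

A, B, C, E, F, G, I, J, K, L, M, N, O, P, Q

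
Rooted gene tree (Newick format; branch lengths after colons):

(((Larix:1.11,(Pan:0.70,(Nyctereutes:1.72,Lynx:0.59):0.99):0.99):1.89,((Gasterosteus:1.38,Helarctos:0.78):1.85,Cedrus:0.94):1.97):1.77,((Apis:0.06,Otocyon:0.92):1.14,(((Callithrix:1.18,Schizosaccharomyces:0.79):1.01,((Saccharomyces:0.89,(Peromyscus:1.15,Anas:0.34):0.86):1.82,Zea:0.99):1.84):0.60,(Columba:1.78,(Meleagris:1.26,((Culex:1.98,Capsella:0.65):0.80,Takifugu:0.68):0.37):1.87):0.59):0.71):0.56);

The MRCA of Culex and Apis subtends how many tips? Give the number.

13

The MRCA of Culex and Apis is the node subtending ((Apis,Otocyon),(((Callithrix,Schizosaccharomyces),((Saccharomyces,(Peromyscus,Anas)),Zea)),(Columba,(Meleagris,((Culex,Capsella),Takifugu))))).
That clade contains 13 terminal taxa: Anas, Apis, Callithrix, Capsella, Columba, Culex, Meleagris, Otocyon, Peromyscus, Saccharomyces, Schizosaccharomyces, Takifugu, Zea.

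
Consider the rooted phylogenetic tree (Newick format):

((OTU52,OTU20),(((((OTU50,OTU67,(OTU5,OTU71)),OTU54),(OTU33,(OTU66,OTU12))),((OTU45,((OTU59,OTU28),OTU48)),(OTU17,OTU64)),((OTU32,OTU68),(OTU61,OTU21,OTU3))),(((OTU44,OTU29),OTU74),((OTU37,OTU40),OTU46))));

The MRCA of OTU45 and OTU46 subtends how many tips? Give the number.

25

The MRCA of OTU45 and OTU46 is the node subtending (((((OTU50,OTU67,(OTU5,OTU71)),OTU54),(OTU33,(OTU66,OTU12))),((OTU45,((OTU59,OTU28),OTU48)),(OTU17,OTU64)),((OTU32,OTU68),(OTU61,OTU21,OTU3))),(((OTU44,OTU29),OTU74),((OTU37,OTU40),OTU46))).
That clade contains 25 terminal taxa: OTU12, OTU17, OTU21, OTU28, OTU29, OTU3, OTU32, OTU33, OTU37, OTU40, OTU44, OTU45, OTU46, OTU48, OTU5, OTU50, OTU54, OTU59, OTU61, OTU64, OTU66, OTU67, OTU68, OTU71, OTU74.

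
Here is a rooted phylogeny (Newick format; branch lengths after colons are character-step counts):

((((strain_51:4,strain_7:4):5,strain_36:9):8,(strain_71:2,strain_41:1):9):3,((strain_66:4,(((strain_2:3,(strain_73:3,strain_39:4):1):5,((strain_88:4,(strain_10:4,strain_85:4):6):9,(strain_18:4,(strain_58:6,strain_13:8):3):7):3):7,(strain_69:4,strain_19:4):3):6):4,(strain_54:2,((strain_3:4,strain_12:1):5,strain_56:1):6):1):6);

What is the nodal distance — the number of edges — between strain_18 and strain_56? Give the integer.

9

The MRCA of strain_18 and strain_56 is the node subtending ((strain_66,(((strain_2,(strain_73,strain_39)),((strain_88,(strain_10,strain_85)),(strain_18,(strain_58,strain_13)))),(strain_69,strain_19))),(strain_54,((strain_3,strain_12),strain_56))).
From strain_18 up to that node: 6 branches. From strain_56 up to the same node: 3 branches. Total: 6 + 3 = 9.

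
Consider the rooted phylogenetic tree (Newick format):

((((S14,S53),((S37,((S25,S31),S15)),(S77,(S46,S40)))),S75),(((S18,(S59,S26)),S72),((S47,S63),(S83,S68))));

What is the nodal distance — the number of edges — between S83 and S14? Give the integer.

The MRCA of S83 and S14 is the root of the tree.
From S83 up to that node: 4 branches. From S14 up to the same node: 4 branches. Total: 4 + 4 = 8.

8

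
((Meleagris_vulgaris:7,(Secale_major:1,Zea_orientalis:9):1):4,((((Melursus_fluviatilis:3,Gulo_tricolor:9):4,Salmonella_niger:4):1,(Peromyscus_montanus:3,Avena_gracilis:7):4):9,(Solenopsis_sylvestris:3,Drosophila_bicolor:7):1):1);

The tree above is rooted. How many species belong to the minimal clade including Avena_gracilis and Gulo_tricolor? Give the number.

The MRCA of Avena_gracilis and Gulo_tricolor is the node subtending (((Melursus_fluviatilis,Gulo_tricolor),Salmonella_niger),(Peromyscus_montanus,Avena_gracilis)).
That clade contains 5 terminal taxa: Avena_gracilis, Gulo_tricolor, Melursus_fluviatilis, Peromyscus_montanus, Salmonella_niger.

5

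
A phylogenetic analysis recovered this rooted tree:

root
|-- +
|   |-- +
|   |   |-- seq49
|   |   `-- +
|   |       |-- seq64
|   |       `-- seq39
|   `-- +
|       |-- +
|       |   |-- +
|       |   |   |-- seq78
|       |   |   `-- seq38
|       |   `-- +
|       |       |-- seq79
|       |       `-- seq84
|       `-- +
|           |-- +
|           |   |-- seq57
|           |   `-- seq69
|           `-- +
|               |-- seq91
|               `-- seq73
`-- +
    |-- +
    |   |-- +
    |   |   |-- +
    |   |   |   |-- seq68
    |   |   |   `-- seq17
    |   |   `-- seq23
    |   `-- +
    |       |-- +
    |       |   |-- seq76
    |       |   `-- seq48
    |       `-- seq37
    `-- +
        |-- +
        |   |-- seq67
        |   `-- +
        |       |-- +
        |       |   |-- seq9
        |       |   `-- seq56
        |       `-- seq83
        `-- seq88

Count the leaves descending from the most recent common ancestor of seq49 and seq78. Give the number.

The MRCA of seq49 and seq78 is the node subtending ((seq49,(seq64,seq39)),(((seq78,seq38),(seq79,seq84)),((seq57,seq69),(seq91,seq73)))).
That clade contains 11 terminal taxa: seq38, seq39, seq49, seq57, seq64, seq69, seq73, seq78, seq79, seq84, seq91.

11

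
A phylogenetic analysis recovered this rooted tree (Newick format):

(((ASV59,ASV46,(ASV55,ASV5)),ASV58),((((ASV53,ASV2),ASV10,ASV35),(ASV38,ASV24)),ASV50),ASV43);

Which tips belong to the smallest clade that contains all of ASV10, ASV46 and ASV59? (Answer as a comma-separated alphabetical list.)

ASV10, ASV2, ASV24, ASV35, ASV38, ASV43, ASV46, ASV5, ASV50, ASV53, ASV55, ASV58, ASV59

Tracing ASV10: it sits inside ((ASV53,ASV2),ASV10,ASV35).
Tracing ASV46: it sits inside (ASV59,ASV46,(ASV55,ASV5)).
Tracing ASV59: it sits inside (ASV59,ASV46,(ASV55,ASV5)).
The smallest clade enclosing all 3 is the whole tree (their MRCA is the root), so the answer is all 13 tips in alphabetical order.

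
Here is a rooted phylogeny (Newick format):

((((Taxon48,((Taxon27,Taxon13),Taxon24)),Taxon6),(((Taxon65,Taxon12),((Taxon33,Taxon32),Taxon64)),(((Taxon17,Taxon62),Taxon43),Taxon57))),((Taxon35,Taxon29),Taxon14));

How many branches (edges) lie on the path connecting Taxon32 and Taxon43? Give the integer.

The MRCA of Taxon32 and Taxon43 is the node subtending (((Taxon65,Taxon12),((Taxon33,Taxon32),Taxon64)),(((Taxon17,Taxon62),Taxon43),Taxon57)).
From Taxon32 up to that node: 4 branches. From Taxon43 up to the same node: 3 branches. Total: 4 + 3 = 7.

7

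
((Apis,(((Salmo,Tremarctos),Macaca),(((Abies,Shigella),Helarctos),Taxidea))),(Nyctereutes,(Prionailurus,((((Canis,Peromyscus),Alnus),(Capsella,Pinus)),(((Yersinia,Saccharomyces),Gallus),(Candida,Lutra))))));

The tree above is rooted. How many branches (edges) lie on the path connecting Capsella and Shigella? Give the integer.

12

The MRCA of Capsella and Shigella is the root of the tree.
From Capsella up to that node: 6 branches. From Shigella up to the same node: 6 branches. Total: 6 + 6 = 12.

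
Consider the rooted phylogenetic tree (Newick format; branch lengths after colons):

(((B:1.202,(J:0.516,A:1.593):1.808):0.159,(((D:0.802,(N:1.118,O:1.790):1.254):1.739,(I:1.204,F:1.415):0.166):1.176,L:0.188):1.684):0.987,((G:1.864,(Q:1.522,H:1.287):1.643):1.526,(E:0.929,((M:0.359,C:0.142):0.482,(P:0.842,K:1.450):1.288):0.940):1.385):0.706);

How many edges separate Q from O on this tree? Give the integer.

The MRCA of Q and O is the root of the tree.
From Q up to that node: 4 branches. From O up to the same node: 6 branches. Total: 4 + 6 = 10.

10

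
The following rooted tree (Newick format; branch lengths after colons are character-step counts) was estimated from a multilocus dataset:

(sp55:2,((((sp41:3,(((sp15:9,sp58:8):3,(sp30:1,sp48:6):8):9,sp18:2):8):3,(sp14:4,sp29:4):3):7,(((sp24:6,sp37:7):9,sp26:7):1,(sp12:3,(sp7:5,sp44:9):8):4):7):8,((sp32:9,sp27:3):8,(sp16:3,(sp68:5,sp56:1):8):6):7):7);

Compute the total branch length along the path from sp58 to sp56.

68

The path runs sp58 → … → MRCA → … → sp56; the MRCA is the node subtending ((((sp41,(((sp15,sp58),(sp30,sp48)),sp18)),(sp14,sp29)),(((sp24,sp37),sp26),(sp12,(sp7,sp44)))),((sp32,sp27),(sp16,(sp68,sp56)))).
Branch lengths along that path: 8 + 3 + 9 + 8 + 3 + 7 + 8 + 7 + 6 + 8 + 1 = 68.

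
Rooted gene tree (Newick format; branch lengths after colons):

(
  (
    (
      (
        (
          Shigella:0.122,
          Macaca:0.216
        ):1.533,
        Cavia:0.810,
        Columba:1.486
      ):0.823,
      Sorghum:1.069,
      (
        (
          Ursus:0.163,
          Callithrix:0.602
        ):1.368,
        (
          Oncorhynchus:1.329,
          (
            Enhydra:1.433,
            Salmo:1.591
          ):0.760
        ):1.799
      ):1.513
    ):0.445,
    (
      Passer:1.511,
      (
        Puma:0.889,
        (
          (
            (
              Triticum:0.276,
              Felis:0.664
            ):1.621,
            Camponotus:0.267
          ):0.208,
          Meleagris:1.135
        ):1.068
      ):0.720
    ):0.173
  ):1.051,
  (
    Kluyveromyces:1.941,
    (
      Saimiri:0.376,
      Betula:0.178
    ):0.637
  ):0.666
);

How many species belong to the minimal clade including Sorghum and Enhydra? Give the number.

The MRCA of Sorghum and Enhydra is the node subtending (((Shigella,Macaca),Cavia,Columba),Sorghum,((Ursus,Callithrix),(Oncorhynchus,(Enhydra,Salmo)))).
That clade contains 10 terminal taxa: Callithrix, Cavia, Columba, Enhydra, Macaca, Oncorhynchus, Salmo, Shigella, Sorghum, Ursus.

10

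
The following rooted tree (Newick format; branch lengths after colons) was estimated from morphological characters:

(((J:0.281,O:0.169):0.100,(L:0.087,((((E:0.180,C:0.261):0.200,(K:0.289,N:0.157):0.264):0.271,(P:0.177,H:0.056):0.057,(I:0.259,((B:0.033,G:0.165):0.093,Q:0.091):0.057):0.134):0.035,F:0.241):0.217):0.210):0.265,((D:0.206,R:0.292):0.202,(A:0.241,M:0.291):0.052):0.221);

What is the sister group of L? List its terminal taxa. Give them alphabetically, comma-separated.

B, C, E, F, G, H, I, K, N, P, Q

L attaches to the tree at the node subtending (L,((((E,C),(K,N)),(P,H),(I,((B,G),Q))),F)).
The other lineage descending from that same node — the sister group — is ((((E,C),(K,N)),(P,H),(I,((B,G),Q))),F); its 11 tips in alphabetical order are the answer.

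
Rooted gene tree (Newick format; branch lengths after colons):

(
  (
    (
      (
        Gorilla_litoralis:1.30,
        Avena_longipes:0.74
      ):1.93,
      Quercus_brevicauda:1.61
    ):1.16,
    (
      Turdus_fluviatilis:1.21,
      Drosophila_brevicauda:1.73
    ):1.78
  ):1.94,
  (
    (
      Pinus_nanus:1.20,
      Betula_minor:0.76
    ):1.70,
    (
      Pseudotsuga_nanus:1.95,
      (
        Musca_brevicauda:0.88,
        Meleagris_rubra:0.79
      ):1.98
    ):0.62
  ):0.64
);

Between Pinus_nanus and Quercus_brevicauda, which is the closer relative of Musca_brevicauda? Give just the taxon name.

Pinus_nanus

The MRCA of Musca_brevicauda and Pinus_nanus subtends ((Pinus_nanus,Betula_minor),(Pseudotsuga_nanus,(Musca_brevicauda,Meleagris_rubra))) (5 taxa).
The MRCA of Musca_brevicauda and Quercus_brevicauda is the root, subtending the entire tree (10 taxa).
The first is nested inside the second, so Musca_brevicauda shares a more recent common ancestor with Pinus_nanus.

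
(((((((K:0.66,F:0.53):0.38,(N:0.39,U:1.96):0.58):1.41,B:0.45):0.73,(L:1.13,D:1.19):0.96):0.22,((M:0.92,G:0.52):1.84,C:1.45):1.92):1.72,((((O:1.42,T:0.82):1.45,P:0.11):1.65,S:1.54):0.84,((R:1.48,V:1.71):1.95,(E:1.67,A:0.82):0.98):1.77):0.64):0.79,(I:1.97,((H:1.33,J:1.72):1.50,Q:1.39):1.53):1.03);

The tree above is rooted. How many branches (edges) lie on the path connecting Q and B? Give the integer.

8

The MRCA of Q and B is the root of the tree.
From Q up to that node: 3 branches. From B up to the same node: 5 branches. Total: 3 + 5 = 8.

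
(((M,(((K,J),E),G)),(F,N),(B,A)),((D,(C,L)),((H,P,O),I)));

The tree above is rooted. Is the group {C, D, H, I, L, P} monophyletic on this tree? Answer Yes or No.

No

The MRCA of the listed taxa subtends ((D,(C,L)),((H,P,O),I)).
That clade also contains O, which is not in the proposed group, so the group is not monophyletic.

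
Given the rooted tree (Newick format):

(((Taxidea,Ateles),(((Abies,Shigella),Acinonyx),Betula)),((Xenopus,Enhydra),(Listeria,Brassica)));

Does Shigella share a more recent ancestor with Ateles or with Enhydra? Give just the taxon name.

Ateles

The MRCA of Shigella and Ateles subtends ((Taxidea,Ateles),(((Abies,Shigella),Acinonyx),Betula)) (6 taxa).
The MRCA of Shigella and Enhydra is the root, subtending the entire tree (10 taxa).
The first is nested inside the second, so Shigella shares a more recent common ancestor with Ateles.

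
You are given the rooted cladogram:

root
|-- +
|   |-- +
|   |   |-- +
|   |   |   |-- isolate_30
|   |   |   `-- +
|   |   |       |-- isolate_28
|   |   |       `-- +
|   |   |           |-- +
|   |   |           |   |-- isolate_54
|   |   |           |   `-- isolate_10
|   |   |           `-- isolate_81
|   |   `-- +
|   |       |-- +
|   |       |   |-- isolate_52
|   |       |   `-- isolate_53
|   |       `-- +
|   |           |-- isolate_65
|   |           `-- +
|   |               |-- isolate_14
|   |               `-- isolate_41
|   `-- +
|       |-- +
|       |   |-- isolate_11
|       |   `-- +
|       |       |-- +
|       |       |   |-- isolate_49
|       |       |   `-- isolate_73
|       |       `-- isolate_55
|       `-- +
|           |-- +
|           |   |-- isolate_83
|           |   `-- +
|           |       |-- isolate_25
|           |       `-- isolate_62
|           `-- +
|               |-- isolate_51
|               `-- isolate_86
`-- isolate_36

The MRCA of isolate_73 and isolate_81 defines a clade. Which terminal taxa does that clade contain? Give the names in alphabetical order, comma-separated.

isolate_10, isolate_11, isolate_14, isolate_25, isolate_28, isolate_30, isolate_41, isolate_49, isolate_51, isolate_52, isolate_53, isolate_54, isolate_55, isolate_62, isolate_65, isolate_73, isolate_81, isolate_83, isolate_86

Tracing isolate_73: it sits inside (isolate_49,isolate_73).
Tracing isolate_81: it sits inside ((isolate_54,isolate_10),isolate_81).
The smallest clade enclosing both is (((isolate_30,(isolate_28,((isolate_54,isolate_10),isolate_81))),((isolate_52,isolate_53),(isolate_65,(isolate_14,isolate_41)))),((isolate_11,((isolate_49,isolate_73),isolate_55)),((isolate_83,(isolate_25,isolate_62)),(isolate_51,isolate_86)))); the answer is its 19 terminal taxa in alphabetical order.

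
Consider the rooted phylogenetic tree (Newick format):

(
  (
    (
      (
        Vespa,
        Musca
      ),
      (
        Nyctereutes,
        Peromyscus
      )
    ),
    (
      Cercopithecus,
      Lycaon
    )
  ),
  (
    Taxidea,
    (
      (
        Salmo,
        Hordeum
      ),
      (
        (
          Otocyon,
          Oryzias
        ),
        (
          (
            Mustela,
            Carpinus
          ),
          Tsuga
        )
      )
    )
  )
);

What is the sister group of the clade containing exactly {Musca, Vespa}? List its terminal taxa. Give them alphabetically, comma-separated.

The clade containing exactly {Musca, Vespa} attaches to the tree at the node subtending ((Vespa,Musca),(Nyctereutes,Peromyscus)).
The other lineage descending from that same node — the sister group — is (Nyctereutes,Peromyscus); its 2 tips in alphabetical order are the answer.

Nyctereutes, Peromyscus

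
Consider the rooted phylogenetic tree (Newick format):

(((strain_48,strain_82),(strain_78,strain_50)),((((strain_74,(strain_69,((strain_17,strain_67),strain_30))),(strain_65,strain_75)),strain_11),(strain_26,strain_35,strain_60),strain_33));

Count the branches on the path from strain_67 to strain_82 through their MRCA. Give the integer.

11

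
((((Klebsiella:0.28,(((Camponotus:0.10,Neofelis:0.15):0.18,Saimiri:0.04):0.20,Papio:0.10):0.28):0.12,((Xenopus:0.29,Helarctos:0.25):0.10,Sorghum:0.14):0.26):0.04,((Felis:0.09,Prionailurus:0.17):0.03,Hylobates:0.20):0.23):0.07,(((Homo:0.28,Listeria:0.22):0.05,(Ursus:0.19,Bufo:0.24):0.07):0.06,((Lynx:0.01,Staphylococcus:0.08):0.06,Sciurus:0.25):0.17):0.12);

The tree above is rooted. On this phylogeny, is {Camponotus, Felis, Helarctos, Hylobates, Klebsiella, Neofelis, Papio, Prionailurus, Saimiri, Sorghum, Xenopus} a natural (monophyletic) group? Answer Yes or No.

The most recent common ancestor of these taxa subtends (((Klebsiella,(((Camponotus,Neofelis),Saimiri),Papio)),((Xenopus,Helarctos),Sorghum)),((Felis,Prionailurus),Hylobates)).
That clade has exactly 11 tips — every listed taxon and nothing else — so the group is monophyletic.

Yes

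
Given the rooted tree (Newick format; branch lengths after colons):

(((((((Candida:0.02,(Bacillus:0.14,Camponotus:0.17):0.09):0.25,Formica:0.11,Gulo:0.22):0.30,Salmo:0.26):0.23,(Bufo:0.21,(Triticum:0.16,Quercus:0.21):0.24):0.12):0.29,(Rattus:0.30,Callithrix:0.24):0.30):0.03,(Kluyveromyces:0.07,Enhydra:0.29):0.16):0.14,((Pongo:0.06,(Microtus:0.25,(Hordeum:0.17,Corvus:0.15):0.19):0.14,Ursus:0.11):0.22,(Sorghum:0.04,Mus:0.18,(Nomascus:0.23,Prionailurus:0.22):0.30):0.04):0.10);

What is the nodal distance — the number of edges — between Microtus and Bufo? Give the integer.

9

The MRCA of Microtus and Bufo is the root of the tree.
From Microtus up to that node: 4 branches. From Bufo up to the same node: 5 branches. Total: 4 + 5 = 9.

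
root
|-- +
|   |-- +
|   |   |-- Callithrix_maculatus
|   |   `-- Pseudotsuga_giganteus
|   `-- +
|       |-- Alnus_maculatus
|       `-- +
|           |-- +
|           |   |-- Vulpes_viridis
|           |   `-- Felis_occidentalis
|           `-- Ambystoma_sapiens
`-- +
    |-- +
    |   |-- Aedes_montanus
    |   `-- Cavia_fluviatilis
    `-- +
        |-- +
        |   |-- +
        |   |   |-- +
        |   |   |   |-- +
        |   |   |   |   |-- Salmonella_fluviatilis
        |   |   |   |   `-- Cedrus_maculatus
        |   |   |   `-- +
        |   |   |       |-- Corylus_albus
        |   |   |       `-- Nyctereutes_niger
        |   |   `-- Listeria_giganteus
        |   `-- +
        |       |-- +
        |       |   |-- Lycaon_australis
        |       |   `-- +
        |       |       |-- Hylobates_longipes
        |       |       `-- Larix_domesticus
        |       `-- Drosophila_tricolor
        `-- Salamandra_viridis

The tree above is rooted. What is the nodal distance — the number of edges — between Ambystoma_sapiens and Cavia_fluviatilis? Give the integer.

The MRCA of Ambystoma_sapiens and Cavia_fluviatilis is the root of the tree.
From Ambystoma_sapiens up to that node: 4 branches. From Cavia_fluviatilis up to the same node: 3 branches. Total: 4 + 3 = 7.

7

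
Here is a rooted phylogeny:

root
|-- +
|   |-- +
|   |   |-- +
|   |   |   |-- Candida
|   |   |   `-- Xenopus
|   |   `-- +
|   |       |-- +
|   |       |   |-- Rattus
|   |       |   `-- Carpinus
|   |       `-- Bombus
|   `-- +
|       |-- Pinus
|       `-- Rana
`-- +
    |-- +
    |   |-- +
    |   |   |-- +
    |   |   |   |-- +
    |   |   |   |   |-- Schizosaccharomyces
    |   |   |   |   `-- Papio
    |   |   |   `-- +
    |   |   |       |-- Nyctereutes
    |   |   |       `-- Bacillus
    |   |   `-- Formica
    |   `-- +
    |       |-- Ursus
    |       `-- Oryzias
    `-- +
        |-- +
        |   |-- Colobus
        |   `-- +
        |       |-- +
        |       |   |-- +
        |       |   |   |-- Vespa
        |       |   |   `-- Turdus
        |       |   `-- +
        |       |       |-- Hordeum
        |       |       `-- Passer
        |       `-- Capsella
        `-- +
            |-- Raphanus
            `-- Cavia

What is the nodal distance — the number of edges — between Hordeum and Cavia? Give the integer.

7

The MRCA of Hordeum and Cavia is the node subtending ((Colobus,(((Vespa,Turdus),(Hordeum,Passer)),Capsella)),(Raphanus,Cavia)).
From Hordeum up to that node: 5 branches. From Cavia up to the same node: 2 branches. Total: 5 + 2 = 7.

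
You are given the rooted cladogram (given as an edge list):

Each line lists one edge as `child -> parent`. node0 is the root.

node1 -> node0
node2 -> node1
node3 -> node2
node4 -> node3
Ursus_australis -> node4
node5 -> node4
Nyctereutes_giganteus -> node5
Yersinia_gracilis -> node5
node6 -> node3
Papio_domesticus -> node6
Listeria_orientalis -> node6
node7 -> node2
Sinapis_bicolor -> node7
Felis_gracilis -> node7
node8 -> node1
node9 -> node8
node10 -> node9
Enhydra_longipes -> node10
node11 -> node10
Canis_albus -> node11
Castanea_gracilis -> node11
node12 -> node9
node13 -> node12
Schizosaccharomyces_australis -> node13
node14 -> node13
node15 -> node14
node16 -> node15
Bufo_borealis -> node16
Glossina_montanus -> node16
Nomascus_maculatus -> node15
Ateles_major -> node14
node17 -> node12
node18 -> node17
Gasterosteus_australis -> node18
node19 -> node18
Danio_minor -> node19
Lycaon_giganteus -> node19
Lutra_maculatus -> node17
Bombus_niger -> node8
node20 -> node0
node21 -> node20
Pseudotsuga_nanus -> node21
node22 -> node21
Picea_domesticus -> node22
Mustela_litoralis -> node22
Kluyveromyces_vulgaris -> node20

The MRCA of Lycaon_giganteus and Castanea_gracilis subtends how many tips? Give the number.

The MRCA of Lycaon_giganteus and Castanea_gracilis is the node subtending ((Enhydra_longipes,(Canis_albus,Castanea_gracilis)),((Schizosaccharomyces_australis,(((Bufo_borealis,Glossina_montanus),Nomascus_maculatus),Ateles_major)),((Gasterosteus_australis,(Danio_minor,Lycaon_giganteus)),Lutra_maculatus))).
That clade contains 12 terminal taxa: Ateles_major, Bufo_borealis, Canis_albus, Castanea_gracilis, Danio_minor, Enhydra_longipes, Gasterosteus_australis, Glossina_montanus, Lutra_maculatus, Lycaon_giganteus, Nomascus_maculatus, Schizosaccharomyces_australis.

12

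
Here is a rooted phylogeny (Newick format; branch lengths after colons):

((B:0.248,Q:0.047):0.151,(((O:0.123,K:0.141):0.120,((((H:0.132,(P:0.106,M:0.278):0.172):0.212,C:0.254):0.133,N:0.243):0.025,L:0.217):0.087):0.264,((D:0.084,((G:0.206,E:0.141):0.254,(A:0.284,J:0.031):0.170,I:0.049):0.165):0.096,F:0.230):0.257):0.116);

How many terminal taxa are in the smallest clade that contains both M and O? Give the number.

8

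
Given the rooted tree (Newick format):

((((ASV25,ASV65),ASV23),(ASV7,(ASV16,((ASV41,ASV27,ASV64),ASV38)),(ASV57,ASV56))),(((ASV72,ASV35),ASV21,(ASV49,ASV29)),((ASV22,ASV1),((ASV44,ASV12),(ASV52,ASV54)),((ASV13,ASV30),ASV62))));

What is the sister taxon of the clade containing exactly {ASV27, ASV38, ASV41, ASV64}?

ASV16

The clade containing exactly {ASV27, ASV38, ASV41, ASV64} attaches to the tree at the node subtending (ASV16,((ASV41,ASV27,ASV64),ASV38)).
The other lineage descending from that same node — the sister group — is the single tip ASV16.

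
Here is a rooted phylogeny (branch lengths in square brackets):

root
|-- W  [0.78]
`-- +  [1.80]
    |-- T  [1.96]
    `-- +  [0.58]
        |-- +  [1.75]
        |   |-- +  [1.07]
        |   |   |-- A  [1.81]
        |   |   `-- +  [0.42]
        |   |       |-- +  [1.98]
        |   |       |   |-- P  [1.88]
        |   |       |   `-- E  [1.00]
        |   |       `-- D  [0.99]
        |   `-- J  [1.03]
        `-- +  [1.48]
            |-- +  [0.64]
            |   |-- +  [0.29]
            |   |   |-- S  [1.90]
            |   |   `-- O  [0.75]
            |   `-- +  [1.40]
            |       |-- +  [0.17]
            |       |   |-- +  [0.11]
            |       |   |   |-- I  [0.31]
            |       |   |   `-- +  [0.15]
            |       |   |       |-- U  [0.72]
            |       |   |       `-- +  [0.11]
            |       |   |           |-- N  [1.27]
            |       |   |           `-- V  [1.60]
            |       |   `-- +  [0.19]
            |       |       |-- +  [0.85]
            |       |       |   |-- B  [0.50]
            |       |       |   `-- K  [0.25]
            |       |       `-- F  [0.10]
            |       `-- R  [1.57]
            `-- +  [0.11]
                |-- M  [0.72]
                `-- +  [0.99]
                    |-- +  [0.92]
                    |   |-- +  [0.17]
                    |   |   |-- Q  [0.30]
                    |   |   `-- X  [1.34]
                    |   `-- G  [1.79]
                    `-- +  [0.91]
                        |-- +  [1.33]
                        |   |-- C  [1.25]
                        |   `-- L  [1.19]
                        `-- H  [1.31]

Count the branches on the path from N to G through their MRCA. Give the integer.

The MRCA of N and G is the node subtending (((S,O),(((I,(U,(N,V))),((B,K),F)),R)),(M,(((Q,X),G),((C,L),H)))).
From N up to that node: 7 branches. From G up to the same node: 4 branches. Total: 7 + 4 = 11.

11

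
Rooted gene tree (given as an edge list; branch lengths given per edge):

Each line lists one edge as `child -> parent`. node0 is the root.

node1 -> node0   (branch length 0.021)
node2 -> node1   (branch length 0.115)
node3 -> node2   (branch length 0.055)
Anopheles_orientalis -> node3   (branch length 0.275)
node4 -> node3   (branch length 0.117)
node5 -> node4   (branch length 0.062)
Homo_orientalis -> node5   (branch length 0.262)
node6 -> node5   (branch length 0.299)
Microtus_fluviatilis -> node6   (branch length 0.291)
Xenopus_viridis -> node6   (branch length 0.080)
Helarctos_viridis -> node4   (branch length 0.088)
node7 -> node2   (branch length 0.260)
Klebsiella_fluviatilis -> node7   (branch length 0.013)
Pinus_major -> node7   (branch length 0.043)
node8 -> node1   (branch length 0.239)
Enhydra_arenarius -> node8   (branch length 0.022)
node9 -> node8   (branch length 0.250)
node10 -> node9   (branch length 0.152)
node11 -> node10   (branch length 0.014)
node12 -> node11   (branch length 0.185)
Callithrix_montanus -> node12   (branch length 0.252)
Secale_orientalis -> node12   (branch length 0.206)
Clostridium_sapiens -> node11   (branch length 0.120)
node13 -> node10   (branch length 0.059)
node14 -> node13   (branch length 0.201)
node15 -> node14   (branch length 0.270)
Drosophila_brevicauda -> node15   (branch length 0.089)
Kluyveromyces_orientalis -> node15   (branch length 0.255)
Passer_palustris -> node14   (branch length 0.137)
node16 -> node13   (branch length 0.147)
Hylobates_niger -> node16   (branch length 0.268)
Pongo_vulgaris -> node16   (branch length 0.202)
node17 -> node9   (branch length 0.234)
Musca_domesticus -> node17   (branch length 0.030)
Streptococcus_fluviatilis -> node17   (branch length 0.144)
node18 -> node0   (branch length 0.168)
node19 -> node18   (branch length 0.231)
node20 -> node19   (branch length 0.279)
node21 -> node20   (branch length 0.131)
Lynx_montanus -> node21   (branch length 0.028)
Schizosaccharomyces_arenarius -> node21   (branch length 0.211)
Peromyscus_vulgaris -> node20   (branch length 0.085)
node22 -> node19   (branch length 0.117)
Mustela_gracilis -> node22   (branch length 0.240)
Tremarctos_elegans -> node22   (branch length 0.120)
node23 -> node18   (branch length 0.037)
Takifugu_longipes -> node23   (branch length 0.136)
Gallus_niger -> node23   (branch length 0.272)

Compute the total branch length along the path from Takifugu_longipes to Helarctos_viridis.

0.737

The path runs Takifugu_longipes → … → MRCA → … → Helarctos_viridis; the MRCA is the root of the tree.
Branch lengths along that path: 0.136 + 0.037 + 0.168 + 0.021 + 0.115 + 0.055 + 0.117 + 0.088 = 0.737.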